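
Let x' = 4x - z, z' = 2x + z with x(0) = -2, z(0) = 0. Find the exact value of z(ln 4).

-192

A = [[4,-1],[2,1]]; eigenvalues λ = 2, 3.
Eigenvectors: (1,2) for λ=2, (1,1) for λ=3.
From the initial condition, c_1 = 2, c_2 = -4.
z(ln 4) = (2)(4^2)(2) + (-4)(4^3)(1) = -192.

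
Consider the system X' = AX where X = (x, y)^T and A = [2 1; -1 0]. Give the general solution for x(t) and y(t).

Coefficient matrix A = [[2, 1], [-1, 0]].
Characteristic polynomial det(A - λI) = λ^2 - 2λ + 1 = 0.
Single eigenvalue λ = 1 with algebraic multiplicity 2.
Eigenvector v = (-1,1); generalized eigenvector w with (A-λI)w=v is (2,-3).
General solution: e^(t)[c_1·v + c_2·(t·v + w)].

x(t) = -c_1e^(t) - c_2te^(t) + 2c_2e^(t), y(t) = c_1e^(t) + c_2te^(t) - 3c_2e^(t)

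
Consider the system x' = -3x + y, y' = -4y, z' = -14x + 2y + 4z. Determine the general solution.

x(t) = c_1e^(-3t) + c_2e^(-4t), y(t) = -c_2e^(-4t), z(t) = 2c_1e^(-3t) + 2c_2e^(-4t) + c_3e^(4t)

Coefficient matrix A = [[-3, 1, 0], [0, -4, 0], [-14, 2, 4]].
det(A - λI) = 0 gives eigenvalues λ = -3, -4, 4.
For λ=-3: eigenvector (1,0,2).
For λ=-4: eigenvector (1,-1,2).
For λ=4: eigenvector (0,0,1).
General solution: c_1e^(-3t)(1,0,2) + c_2e^(-4t)(1,-1,2) + c_3e^(4t)(0,0,1).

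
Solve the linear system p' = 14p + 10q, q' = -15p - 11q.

Coefficient matrix A = [[14, 10], [-15, -11]].
Characteristic polynomial det(A - λI) = λ^2 - 3λ - 4 = 0.
Eigenvalues λ = -1, 4.
For λ=-1: (A-λI) row 1 is [15, 10], so an eigenvector is (2, -3).
For λ=4: (A-λI) row 1 is [10, 10], so an eigenvector is (-1, 1).
General solution: c_1e^(-t)(2,-3) + c_2e^(4t)(-1,1).

p(t) = 2c_1e^(-t) - c_2e^(4t), q(t) = -3c_1e^(-t) + c_2e^(4t)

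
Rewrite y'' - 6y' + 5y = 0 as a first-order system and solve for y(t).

Let x_1 = y, x_2 = y'. Then x_1' = x_2 and x_2' = -5x_1 + 6x_2.
A = [[0,1],[-5,6]]; det(A-λI) = λ^2 - 6λ + 5.
Eigenvalues λ = 5, 1 with eigenvectors (1,5), (1,1).

y(t) = K_1e^(5t) + K_2e^(t)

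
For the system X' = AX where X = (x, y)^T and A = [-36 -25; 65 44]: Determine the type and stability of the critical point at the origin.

unstable spiral

A = [[-36,-25],[65,44]]; det(A-λI) = λ^2 - 8λ + 41.
λ = 4 ± 5i: positive real part.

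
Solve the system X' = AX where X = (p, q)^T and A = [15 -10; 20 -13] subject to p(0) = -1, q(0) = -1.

Coefficient matrix A = [[15, -10], [20, -13]].
Characteristic polynomial det(A - λI) = λ^2 - 2λ + 5 = 0.
Eigenvalues λ = 1 ± 2i (complex conjugate pair).
For λ=1+2i: an eigenvector is (-2,-3) - i(1,1) = (-2 - i, -3 - i).
A real fundamental pair from Re and Im of e^((1+2i)t)v: X_1 = e^(t)(cos(2t)·(-2,-3) + sin(2t)·(1,1)), X_2 = e^(t)(sin(2t)·(-2,-3) - cos(2t)·(1,1)).
General solution: c_1X_1 + c_2X_2.
Applying p(0)=-1, q(0)=-1 gives c_1=0, c_2=1.

p(t) = -2e^(t)sin(2t) - e^(t)cos(2t), q(t) = -3e^(t)sin(2t) - e^(t)cos(2t)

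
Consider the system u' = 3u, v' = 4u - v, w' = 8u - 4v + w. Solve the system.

u(t) = c_1e^(3t), v(t) = c_1e^(3t) + c_2e^(-t), w(t) = 2c_1e^(3t) + 2c_2e^(-t) + c_3e^(t)

Coefficient matrix A = [[3, 0, 0], [4, -1, 0], [8, -4, 1]].
det(A - λI) = 0 gives eigenvalues λ = 3, -1, 1.
For λ=3: eigenvector (1,1,2).
For λ=-1: eigenvector (0,1,2).
For λ=1: eigenvector (0,0,1).
General solution: c_1e^(3t)(1,1,2) + c_2e^(-t)(0,1,2) + c_3e^(t)(0,0,1).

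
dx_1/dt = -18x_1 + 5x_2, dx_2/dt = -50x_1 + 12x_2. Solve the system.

x_1(t) = K_1e^(-3t)cos(5t) + K_2e^(-3t)sin(5t), x_2(t) = -K_1e^(-3t)sin(5t) + 3K_1e^(-3t)cos(5t) + 3K_2e^(-3t)sin(5t) + K_2e^(-3t)cos(5t)

Coefficient matrix A = [[-18, 5], [-50, 12]].
Characteristic polynomial det(A - λI) = λ^2 + 6λ + 34 = 0.
Eigenvalues λ = -3 ± 5i (complex conjugate pair).
For λ=-3+5i: an eigenvector is (1,3) - i(0,-1) = (1, 3 + i).
A real fundamental pair from Re and Im of e^((-3+5i)t)v: X_1 = e^(-3t)(cos(5t)·(1,3) + sin(5t)·(0,-1)), X_2 = e^(-3t)(sin(5t)·(1,3) - cos(5t)·(0,-1)).
General solution: K_1X_1 + K_2X_2.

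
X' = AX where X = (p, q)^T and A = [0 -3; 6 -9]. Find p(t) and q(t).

p(t) = C_1e^(-3t) - C_2e^(-6t), q(t) = C_1e^(-3t) - 2C_2e^(-6t)

Coefficient matrix A = [[0, -3], [6, -9]].
Characteristic polynomial det(A - λI) = λ^2 + 9λ + 18 = 0.
Eigenvalues λ = -3, -6.
For λ=-3: (A-λI) row 1 is [3, -3], so an eigenvector is (1, 1).
For λ=-6: (A-λI) row 1 is [6, -3], so an eigenvector is (-1, -2).
General solution: C_1e^(-3t)(1,1) + C_2e^(-6t)(-1,-2).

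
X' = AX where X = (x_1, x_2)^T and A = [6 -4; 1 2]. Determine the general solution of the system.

x_1(t) = -2K_1e^(4t) - 2K_2te^(4t) - 3K_2e^(4t), x_2(t) = -K_1e^(4t) - K_2te^(4t) - K_2e^(4t)

Coefficient matrix A = [[6, -4], [1, 2]].
Characteristic polynomial det(A - λI) = λ^2 - 8λ + 16 = 0.
Single eigenvalue λ = 4 with algebraic multiplicity 2.
Eigenvector v = (-2,-1); generalized eigenvector w with (A-λI)w=v is (-3,-1).
General solution: e^(4t)[K_1·v + K_2·(t·v + w)].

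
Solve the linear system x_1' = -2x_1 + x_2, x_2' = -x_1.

x_1(t) = K_1e^(-t) + K_2te^(-t) - 2K_2e^(-t), x_2(t) = K_1e^(-t) + K_2te^(-t) - K_2e^(-t)

Coefficient matrix A = [[-2, 1], [-1, 0]].
Characteristic polynomial det(A - λI) = λ^2 + 2λ + 1 = 0.
Single eigenvalue λ = -1 with algebraic multiplicity 2.
Eigenvector v = (1,1); generalized eigenvector w with (A-λI)w=v is (-2,-1).
General solution: e^(-t)[K_1·v + K_2·(t·v + w)].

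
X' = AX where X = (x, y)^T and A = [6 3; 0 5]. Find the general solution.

x(t) = -C_1e^(6t) - 3C_2e^(5t), y(t) = C_2e^(5t)

Coefficient matrix A = [[6, 3], [0, 5]].
Characteristic polynomial det(A - λI) = λ^2 - 11λ + 30 = 0.
Eigenvalues λ = 6, 5.
For λ=6: (A-λI) row 1 is [0, 3], so an eigenvector is (-1, 0).
For λ=5: (A-λI) row 1 is [1, 3], so an eigenvector is (-3, 1).
General solution: C_1e^(6t)(-1,0) + C_2e^(5t)(-3,1).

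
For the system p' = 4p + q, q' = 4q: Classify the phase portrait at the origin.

unstable improper node

A = [[4,1],[0,4]]; det(A-λI) = λ^2 - 8λ + 16.
repeated λ = 4 with a single eigenvector.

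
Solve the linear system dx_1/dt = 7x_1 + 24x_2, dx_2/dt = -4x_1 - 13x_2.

x_1(t) = -2C_1e^(-5t) + 3C_2e^(-t), x_2(t) = C_1e^(-5t) - C_2e^(-t)

Coefficient matrix A = [[7, 24], [-4, -13]].
Characteristic polynomial det(A - λI) = λ^2 + 6λ + 5 = 0.
Eigenvalues λ = -5, -1.
For λ=-5: (A-λI) row 1 is [12, 24], so an eigenvector is (-2, 1).
For λ=-1: (A-λI) row 1 is [8, 24], so an eigenvector is (3, -1).
General solution: C_1e^(-5t)(-2,1) + C_2e^(-t)(3,-1).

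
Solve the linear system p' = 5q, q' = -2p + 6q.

Coefficient matrix A = [[0, 5], [-2, 6]].
Characteristic polynomial det(A - λI) = λ^2 - 6λ + 10 = 0.
Eigenvalues λ = 3 ± i (complex conjugate pair).
For λ=3+i: an eigenvector is (1,1) - i(2,1) = (1 - 2i, 1 - i).
A real fundamental pair from Re and Im of e^((3+i)t)v: X_1 = e^(3t)(cos(t)·(1,1) + sin(t)·(2,1)), X_2 = e^(3t)(sin(t)·(1,1) - cos(t)·(2,1)).
General solution: c_1X_1 + c_2X_2.

p(t) = 2c_1e^(3t)sin(t) + c_1e^(3t)cos(t) + c_2e^(3t)sin(t) - 2c_2e^(3t)cos(t), q(t) = c_1e^(3t)sin(t) + c_1e^(3t)cos(t) + c_2e^(3t)sin(t) - c_2e^(3t)cos(t)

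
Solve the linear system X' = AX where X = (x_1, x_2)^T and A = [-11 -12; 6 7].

Coefficient matrix A = [[-11, -12], [6, 7]].
Characteristic polynomial det(A - λI) = λ^2 + 4λ - 5 = 0.
Eigenvalues λ = -5, 1.
For λ=-5: (A-λI) row 1 is [-6, -12], so an eigenvector is (-2, 1).
For λ=1: (A-λI) row 1 is [-12, -12], so an eigenvector is (-1, 1).
General solution: K_1e^(-5t)(-2,1) + K_2e^(t)(-1,1).

x_1(t) = -2K_1e^(-5t) - K_2e^(t), x_2(t) = K_1e^(-5t) + K_2e^(t)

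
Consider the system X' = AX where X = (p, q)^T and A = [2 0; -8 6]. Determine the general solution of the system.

p(t) = c_1e^(2t), q(t) = 2c_1e^(2t) - c_2e^(6t)

Coefficient matrix A = [[2, 0], [-8, 6]].
Characteristic polynomial det(A - λI) = λ^2 - 8λ + 12 = 0.
Eigenvalues λ = 2, 6.
For λ=2: (A-λI) row 2 is [-8, 4], so an eigenvector is (1, 2).
For λ=6: (A-λI) row 1 is [-4, 0], so an eigenvector is (0, -1).
General solution: c_1e^(2t)(1,2) + c_2e^(6t)(0,-1).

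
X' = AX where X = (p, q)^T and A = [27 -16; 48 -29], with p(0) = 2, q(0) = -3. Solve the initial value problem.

p(t) = 14e^(3t) - 12e^(-5t), q(t) = 21e^(3t) - 24e^(-5t)

Coefficient matrix A = [[27, -16], [48, -29]].
Characteristic polynomial det(A - λI) = λ^2 + 2λ - 15 = 0.
Eigenvalues λ = 3, -5.
For λ=3: (A-λI) row 1 is [24, -16], so an eigenvector is (-2, -3).
For λ=-5: (A-λI) row 1 is [32, -16], so an eigenvector is (-1, -2).
General solution: c_1e^(3t)(-2,-3) + c_2e^(-5t)(-1,-2).
Applying p(0)=2, q(0)=-3 gives c_1=-7, c_2=12.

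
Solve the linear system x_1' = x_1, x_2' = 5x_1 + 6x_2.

x_1(t) = -C_1e^(t), x_2(t) = C_1e^(t) + C_2e^(6t)

Coefficient matrix A = [[1, 0], [5, 6]].
Characteristic polynomial det(A - λI) = λ^2 - 7λ + 6 = 0.
Eigenvalues λ = 1, 6.
For λ=1: (A-λI) row 2 is [5, 5], so an eigenvector is (-1, 1).
For λ=6: (A-λI) row 1 is [-5, 0], so an eigenvector is (0, 1).
General solution: C_1e^(t)(-1,1) + C_2e^(6t)(0,1).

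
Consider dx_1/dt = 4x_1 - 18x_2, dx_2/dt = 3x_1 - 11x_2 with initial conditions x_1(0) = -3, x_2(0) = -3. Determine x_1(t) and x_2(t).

Coefficient matrix A = [[4, -18], [3, -11]].
Characteristic polynomial det(A - λI) = λ^2 + 7λ + 10 = 0.
Eigenvalues λ = -2, -5.
For λ=-2: (A-λI) row 1 is [6, -18], so an eigenvector is (3, 1).
For λ=-5: (A-λI) row 1 is [9, -18], so an eigenvector is (2, 1).
General solution: K_1e^(-2t)(3,1) + K_2e^(-5t)(2,1).
Applying x_1(0)=-3, x_2(0)=-3 gives K_1=3, K_2=-6.

x_1(t) = 9e^(-2t) - 12e^(-5t), x_2(t) = 3e^(-2t) - 6e^(-5t)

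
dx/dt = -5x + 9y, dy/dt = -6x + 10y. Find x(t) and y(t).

Coefficient matrix A = [[-5, 9], [-6, 10]].
Characteristic polynomial det(A - λI) = λ^2 - 5λ + 4 = 0.
Eigenvalues λ = 1, 4.
For λ=1: (A-λI) row 1 is [-6, 9], so an eigenvector is (-3, -2).
For λ=4: (A-λI) row 1 is [-9, 9], so an eigenvector is (1, 1).
General solution: c_1e^(t)(-3,-2) + c_2e^(4t)(1,1).

x(t) = -3c_1e^(t) + c_2e^(4t), y(t) = -2c_1e^(t) + c_2e^(4t)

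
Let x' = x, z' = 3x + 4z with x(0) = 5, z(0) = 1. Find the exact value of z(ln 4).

1516

A = [[1,0],[3,4]]; eigenvalues λ = 4, 1.
Eigenvectors: (0,1) for λ=4, (-1,1) for λ=1.
From the initial condition, c_1 = 6, c_2 = -5.
z(ln 4) = (6)(4^4)(1) + (-5)(4^1)(1) = 1516.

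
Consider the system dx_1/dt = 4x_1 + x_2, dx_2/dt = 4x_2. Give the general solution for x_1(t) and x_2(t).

x_1(t) = -c_1e^(4t) - c_2te^(4t) + 2c_2e^(4t), x_2(t) = -c_2e^(4t)

Coefficient matrix A = [[4, 1], [0, 4]].
Characteristic polynomial det(A - λI) = λ^2 - 8λ + 16 = 0.
Single eigenvalue λ = 4 with algebraic multiplicity 2.
Eigenvector v = (-1,0); generalized eigenvector w with (A-λI)w=v is (2,-1).
General solution: e^(4t)[c_1·v + c_2·(t·v + w)].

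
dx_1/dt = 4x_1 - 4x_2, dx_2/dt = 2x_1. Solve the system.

Coefficient matrix A = [[4, -4], [2, 0]].
Characteristic polynomial det(A - λI) = λ^2 - 4λ + 8 = 0.
Eigenvalues λ = 2 ± 2i (complex conjugate pair).
For λ=2+2i: an eigenvector is (-1,-1) - i(1,0) = (-1 - i, -1).
A real fundamental pair from Re and Im of e^((2+2i)t)v: X_1 = e^(2t)(cos(2t)·(-1,-1) + sin(2t)·(1,0)), X_2 = e^(2t)(sin(2t)·(-1,-1) - cos(2t)·(1,0)).
General solution: c_1X_1 + c_2X_2.

x_1(t) = c_1e^(2t)sin(2t) - c_1e^(2t)cos(2t) - c_2e^(2t)sin(2t) - c_2e^(2t)cos(2t), x_2(t) = -c_1e^(2t)cos(2t) - c_2e^(2t)sin(2t)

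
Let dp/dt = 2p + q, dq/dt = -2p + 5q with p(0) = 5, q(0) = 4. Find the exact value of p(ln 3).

81

A = [[2,1],[-2,5]]; eigenvalues λ = 4, 3.
Eigenvectors: (1,2) for λ=4, (1,1) for λ=3.
From the initial condition, c_1 = -1, c_2 = 6.
p(ln 3) = (-1)(3^4)(1) + (6)(3^3)(1) = 81.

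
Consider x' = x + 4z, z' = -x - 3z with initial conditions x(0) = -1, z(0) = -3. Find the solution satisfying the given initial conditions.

x(t) = -14te^(-t) - e^(-t), z(t) = 7te^(-t) - 3e^(-t)

Coefficient matrix A = [[1, 4], [-1, -3]].
Characteristic polynomial det(A - λI) = λ^2 + 2λ + 1 = 0.
Single eigenvalue λ = -1 with algebraic multiplicity 2.
Eigenvector v = (-2,1); generalized eigenvector w with (A-λI)w=v is (-1,0).
General solution: e^(-t)[C_1·v + C_2·(t·v + w)].
Applying x(0)=-1, z(0)=-3 gives C_1=-3, C_2=7.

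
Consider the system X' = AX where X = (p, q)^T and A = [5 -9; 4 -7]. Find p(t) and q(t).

Coefficient matrix A = [[5, -9], [4, -7]].
Characteristic polynomial det(A - λI) = λ^2 + 2λ + 1 = 0.
Single eigenvalue λ = -1 with algebraic multiplicity 2.
Eigenvector v = (-3,-2); generalized eigenvector w with (A-λI)w=v is (1,1).
General solution: e^(-t)[K_1·v + K_2·(t·v + w)].

p(t) = -3K_1e^(-t) - 3K_2te^(-t) + K_2e^(-t), q(t) = -2K_1e^(-t) - 2K_2te^(-t) + K_2e^(-t)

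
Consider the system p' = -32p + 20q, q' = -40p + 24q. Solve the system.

p(t) = -2C_1e^(-4t)sin(4t) + C_1e^(-4t)cos(4t) + C_2e^(-4t)sin(4t) + 2C_2e^(-4t)cos(4t), q(t) = -3C_1e^(-4t)sin(4t) + C_1e^(-4t)cos(4t) + C_2e^(-4t)sin(4t) + 3C_2e^(-4t)cos(4t)

Coefficient matrix A = [[-32, 20], [-40, 24]].
Characteristic polynomial det(A - λI) = λ^2 + 8λ + 32 = 0.
Eigenvalues λ = -4 ± 4i (complex conjugate pair).
For λ=-4+4i: an eigenvector is (1,1) - i(-2,-3) = (1 + 2i, 1 + 3i).
A real fundamental pair from Re and Im of e^((-4+4i)t)v: X_1 = e^(-4t)(cos(4t)·(1,1) + sin(4t)·(-2,-3)), X_2 = e^(-4t)(sin(4t)·(1,1) - cos(4t)·(-2,-3)).
General solution: C_1X_1 + C_2X_2.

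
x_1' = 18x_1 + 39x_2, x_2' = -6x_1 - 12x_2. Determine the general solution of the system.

x_1(t) = 2C_1e^(3t)sin(3t) + 3C_1e^(3t)cos(3t) + 3C_2e^(3t)sin(3t) - 2C_2e^(3t)cos(3t), x_2(t) = -C_1e^(3t)sin(3t) - C_1e^(3t)cos(3t) - C_2e^(3t)sin(3t) + C_2e^(3t)cos(3t)

Coefficient matrix A = [[18, 39], [-6, -12]].
Characteristic polynomial det(A - λI) = λ^2 - 6λ + 18 = 0.
Eigenvalues λ = 3 ± 3i (complex conjugate pair).
For λ=3+3i: an eigenvector is (3,-1) - i(2,-1) = (3 - 2i, -1 + i).
A real fundamental pair from Re and Im of e^((3+3i)t)v: X_1 = e^(3t)(cos(3t)·(3,-1) + sin(3t)·(2,-1)), X_2 = e^(3t)(sin(3t)·(3,-1) - cos(3t)·(2,-1)).
General solution: C_1X_1 + C_2X_2.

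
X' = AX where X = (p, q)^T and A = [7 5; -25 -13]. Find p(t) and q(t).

Coefficient matrix A = [[7, 5], [-25, -13]].
Characteristic polynomial det(A - λI) = λ^2 + 6λ + 34 = 0.
Eigenvalues λ = -3 ± 5i (complex conjugate pair).
For λ=-3+5i: an eigenvector is (0,-1) - i(-1,2) = (0 + i, -1 - 2i).
A real fundamental pair from Re and Im of e^((-3+5i)t)v: X_1 = e^(-3t)(cos(5t)·(0,-1) + sin(5t)·(-1,2)), X_2 = e^(-3t)(sin(5t)·(0,-1) - cos(5t)·(-1,2)).
General solution: K_1X_1 + K_2X_2.

p(t) = -K_1e^(-3t)sin(5t) + K_2e^(-3t)cos(5t), q(t) = 2K_1e^(-3t)sin(5t) - K_1e^(-3t)cos(5t) - K_2e^(-3t)sin(5t) - 2K_2e^(-3t)cos(5t)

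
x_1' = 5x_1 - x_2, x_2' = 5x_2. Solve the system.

x_1(t) = C_1e^(5t) + C_2te^(5t) - 2C_2e^(5t), x_2(t) = -C_2e^(5t)

Coefficient matrix A = [[5, -1], [0, 5]].
Characteristic polynomial det(A - λI) = λ^2 - 10λ + 25 = 0.
Single eigenvalue λ = 5 with algebraic multiplicity 2.
Eigenvector v = (1,0); generalized eigenvector w with (A-λI)w=v is (-2,-1).
General solution: e^(5t)[C_1·v + C_2·(t·v + w)].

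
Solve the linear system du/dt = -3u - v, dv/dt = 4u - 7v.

Coefficient matrix A = [[-3, -1], [4, -7]].
Characteristic polynomial det(A - λI) = λ^2 + 10λ + 25 = 0.
Single eigenvalue λ = -5 with algebraic multiplicity 2.
Eigenvector v = (1,2); generalized eigenvector w with (A-λI)w=v is (1,1).
General solution: e^(-5t)[K_1·v + K_2·(t·v + w)].

u(t) = K_1e^(-5t) + K_2te^(-5t) + K_2e^(-5t), v(t) = 2K_1e^(-5t) + 2K_2te^(-5t) + K_2e^(-5t)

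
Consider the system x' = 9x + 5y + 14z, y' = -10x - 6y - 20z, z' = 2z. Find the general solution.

x(t) = -c_1e^(-t) - c_2e^(4t) - 2c_3e^(2t), y(t) = 2c_1e^(-t) + c_2e^(4t), z(t) = c_3e^(2t)

Coefficient matrix A = [[9, 5, 14], [-10, -6, -20], [0, 0, 2]].
det(A - λI) = 0 gives eigenvalues λ = -1, 4, 2.
For λ=-1: eigenvector (-1,2,0).
For λ=4: eigenvector (-1,1,0).
For λ=2: eigenvector (-2,0,1).
General solution: c_1e^(-t)(-1,2,0) + c_2e^(4t)(-1,1,0) + c_3e^(2t)(-2,0,1).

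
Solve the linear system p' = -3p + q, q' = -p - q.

Coefficient matrix A = [[-3, 1], [-1, -1]].
Characteristic polynomial det(A - λI) = λ^2 + 4λ + 4 = 0.
Single eigenvalue λ = -2 with algebraic multiplicity 2.
Eigenvector v = (1,1); generalized eigenvector w with (A-λI)w=v is (1,2).
General solution: e^(-2t)[C_1·v + C_2·(t·v + w)].

p(t) = C_1e^(-2t) + C_2te^(-2t) + C_2e^(-2t), q(t) = C_1e^(-2t) + C_2te^(-2t) + 2C_2e^(-2t)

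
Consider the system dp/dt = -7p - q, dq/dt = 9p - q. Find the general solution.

p(t) = -C_1e^(-4t) - C_2te^(-4t) + C_2e^(-4t), q(t) = 3C_1e^(-4t) + 3C_2te^(-4t) - 2C_2e^(-4t)

Coefficient matrix A = [[-7, -1], [9, -1]].
Characteristic polynomial det(A - λI) = λ^2 + 8λ + 16 = 0.
Single eigenvalue λ = -4 with algebraic multiplicity 2.
Eigenvector v = (-1,3); generalized eigenvector w with (A-λI)w=v is (1,-2).
General solution: e^(-4t)[C_1·v + C_2·(t·v + w)].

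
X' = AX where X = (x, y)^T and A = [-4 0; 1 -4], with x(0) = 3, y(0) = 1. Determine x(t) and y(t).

x(t) = 3e^(-4t), y(t) = 3te^(-4t) + e^(-4t)

Coefficient matrix A = [[-4, 0], [1, -4]].
Characteristic polynomial det(A - λI) = λ^2 + 8λ + 16 = 0.
Single eigenvalue λ = -4 with algebraic multiplicity 2.
Eigenvector v = (0,-1); generalized eigenvector w with (A-λI)w=v is (-1,2).
General solution: e^(-4t)[c_1·v + c_2·(t·v + w)].
Applying x(0)=3, y(0)=1 gives c_1=-7, c_2=-3.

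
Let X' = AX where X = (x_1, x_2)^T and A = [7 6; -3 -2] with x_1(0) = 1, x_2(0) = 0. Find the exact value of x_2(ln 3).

-78

A = [[7,6],[-3,-2]]; eigenvalues λ = 1, 4.
Eigenvectors: (1,-1) for λ=1, (2,-1) for λ=4.
From the initial condition, c_1 = -1, c_2 = 1.
x_2(ln 3) = (-1)(3^1)(-1) + (1)(3^4)(-1) = -78.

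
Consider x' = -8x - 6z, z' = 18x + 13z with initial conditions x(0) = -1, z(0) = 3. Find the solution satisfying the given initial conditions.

Coefficient matrix A = [[-8, -6], [18, 13]].
Characteristic polynomial det(A - λI) = λ^2 - 5λ + 4 = 0.
Eigenvalues λ = 4, 1.
For λ=4: (A-λI) row 1 is [-12, -6], so an eigenvector is (1, -2).
For λ=1: (A-λI) row 1 is [-9, -6], so an eigenvector is (-2, 3).
General solution: K_1e^(4t)(1,-2) + K_2e^(t)(-2,3).
Applying x(0)=-1, z(0)=3 gives K_1=-3, K_2=-1.

x(t) = -3e^(4t) + 2e^(t), z(t) = 6e^(4t) - 3e^(t)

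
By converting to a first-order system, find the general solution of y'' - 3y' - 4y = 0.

y(t) = c_1e^(4t) + c_2e^(-t)

Let x_1 = y, x_2 = y'. Then x_1' = x_2 and x_2' = 4x_1 + 3x_2.
A = [[0,1],[4,3]]; det(A-λI) = λ^2 - 3λ - 4.
Eigenvalues λ = 4, -1 with eigenvectors (1,4), (1,-1).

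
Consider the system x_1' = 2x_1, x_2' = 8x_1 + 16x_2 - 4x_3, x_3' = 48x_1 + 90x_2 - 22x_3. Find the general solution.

x_1(t) = C_2e^(2t), x_2(t) = C_1e^(-4t) - 2C_3e^(-2t), x_3(t) = 5C_1e^(-4t) + 2C_2e^(2t) - 9C_3e^(-2t)

Coefficient matrix A = [[2, 0, 0], [8, 16, -4], [48, 90, -22]].
det(A - λI) = 0 gives eigenvalues λ = -4, 2, -2.
For λ=-4: eigenvector (0,1,5).
For λ=2: eigenvector (1,0,2).
For λ=-2: eigenvector (0,-2,-9).
General solution: C_1e^(-4t)(0,1,5) + C_2e^(2t)(1,0,2) + C_3e^(-2t)(0,-2,-9).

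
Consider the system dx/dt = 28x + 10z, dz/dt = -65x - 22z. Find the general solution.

x(t) = c_1e^(3t)sin(5t) - c_1e^(3t)cos(5t) - c_2e^(3t)sin(5t) - c_2e^(3t)cos(5t), z(t) = -2c_1e^(3t)sin(5t) + 3c_1e^(3t)cos(5t) + 3c_2e^(3t)sin(5t) + 2c_2e^(3t)cos(5t)

Coefficient matrix A = [[28, 10], [-65, -22]].
Characteristic polynomial det(A - λI) = λ^2 - 6λ + 34 = 0.
Eigenvalues λ = 3 ± 5i (complex conjugate pair).
For λ=3+5i: an eigenvector is (-1,3) - i(1,-2) = (-1 - i, 3 + 2i).
A real fundamental pair from Re and Im of e^((3+5i)t)v: X_1 = e^(3t)(cos(5t)·(-1,3) + sin(5t)·(1,-2)), X_2 = e^(3t)(sin(5t)·(-1,3) - cos(5t)·(1,-2)).
General solution: c_1X_1 + c_2X_2.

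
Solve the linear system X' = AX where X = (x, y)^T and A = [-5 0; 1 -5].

x(t) = -K_2e^(-5t), y(t) = -K_1e^(-5t) - K_2te^(-5t) + K_2e^(-5t)

Coefficient matrix A = [[-5, 0], [1, -5]].
Characteristic polynomial det(A - λI) = λ^2 + 10λ + 25 = 0.
Single eigenvalue λ = -5 with algebraic multiplicity 2.
Eigenvector v = (0,-1); generalized eigenvector w with (A-λI)w=v is (-1,1).
General solution: e^(-5t)[K_1·v + K_2·(t·v + w)].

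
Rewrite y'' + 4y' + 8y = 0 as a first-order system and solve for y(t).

Let x_1 = y, x_2 = y'. Then x_1' = x_2 and x_2' = -8x_1 - 4x_2.
A = [[0,1],[-8,-4]]; det(A-λI) = λ^2 + 4λ + 8.
Eigenvalues λ = -2 ± 2i.

y(t) = c_1e^(-2t)cos(2t) + c_2e^(-2t)sin(2t)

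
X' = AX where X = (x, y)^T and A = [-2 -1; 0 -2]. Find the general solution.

x(t) = c_1e^(-2t) + c_2te^(-2t) + c_2e^(-2t), y(t) = -c_2e^(-2t)

Coefficient matrix A = [[-2, -1], [0, -2]].
Characteristic polynomial det(A - λI) = λ^2 + 4λ + 4 = 0.
Single eigenvalue λ = -2 with algebraic multiplicity 2.
Eigenvector v = (1,0); generalized eigenvector w with (A-λI)w=v is (1,-1).
General solution: e^(-2t)[c_1·v + c_2·(t·v + w)].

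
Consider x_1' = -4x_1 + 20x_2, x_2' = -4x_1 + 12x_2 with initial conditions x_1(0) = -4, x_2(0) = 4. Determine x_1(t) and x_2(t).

x_1(t) = 28e^(4t)sin(4t) - 4e^(4t)cos(4t), x_2(t) = 12e^(4t)sin(4t) + 4e^(4t)cos(4t)

Coefficient matrix A = [[-4, 20], [-4, 12]].
Characteristic polynomial det(A - λI) = λ^2 - 8λ + 32 = 0.
Eigenvalues λ = 4 ± 4i (complex conjugate pair).
For λ=4+4i: an eigenvector is (1,0) - i(-2,-1) = (1 + 2i, 0 + i).
A real fundamental pair from Re and Im of e^((4+4i)t)v: X_1 = e^(4t)(cos(4t)·(1,0) + sin(4t)·(-2,-1)), X_2 = e^(4t)(sin(4t)·(1,0) - cos(4t)·(-2,-1)).
General solution: c_1X_1 + c_2X_2.
Applying x_1(0)=-4, x_2(0)=4 gives c_1=-12, c_2=4.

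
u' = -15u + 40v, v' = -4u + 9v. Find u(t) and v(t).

u(t) = c_1e^(-3t)sin(4t) + 3c_1e^(-3t)cos(4t) + 3c_2e^(-3t)sin(4t) - c_2e^(-3t)cos(4t), v(t) = c_1e^(-3t)cos(4t) + c_2e^(-3t)sin(4t)

Coefficient matrix A = [[-15, 40], [-4, 9]].
Characteristic polynomial det(A - λI) = λ^2 + 6λ + 25 = 0.
Eigenvalues λ = -3 ± 4i (complex conjugate pair).
For λ=-3+4i: an eigenvector is (3,1) - i(1,0) = (3 - i, 1).
A real fundamental pair from Re and Im of e^((-3+4i)t)v: X_1 = e^(-3t)(cos(4t)·(3,1) + sin(4t)·(1,0)), X_2 = e^(-3t)(sin(4t)·(3,1) - cos(4t)·(1,0)).
General solution: c_1X_1 + c_2X_2.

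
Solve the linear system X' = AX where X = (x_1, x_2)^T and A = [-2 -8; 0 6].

Coefficient matrix A = [[-2, -8], [0, 6]].
Characteristic polynomial det(A - λI) = λ^2 - 4λ - 12 = 0.
Eigenvalues λ = 6, -2.
For λ=6: (A-λI) row 1 is [-8, -8], so an eigenvector is (-1, 1).
For λ=-2: (A-λI) row 1 is [0, -8], so an eigenvector is (-1, 0).
General solution: K_1e^(6t)(-1,1) + K_2e^(-2t)(-1,0).

x_1(t) = -K_1e^(6t) - K_2e^(-2t), x_2(t) = K_1e^(6t)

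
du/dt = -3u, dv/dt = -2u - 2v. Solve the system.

Coefficient matrix A = [[-3, 0], [-2, -2]].
Characteristic polynomial det(A - λI) = λ^2 + 5λ + 6 = 0.
Eigenvalues λ = -2, -3.
For λ=-2: (A-λI) row 1 is [-1, 0], so an eigenvector is (0, 1).
For λ=-3: (A-λI) row 2 is [-2, 1], so an eigenvector is (1, 2).
General solution: c_1e^(-2t)(0,1) + c_2e^(-3t)(1,2).

u(t) = c_2e^(-3t), v(t) = c_1e^(-2t) + 2c_2e^(-3t)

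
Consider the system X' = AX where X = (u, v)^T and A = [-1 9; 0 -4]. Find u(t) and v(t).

u(t) = c_1e^(-t) - 3c_2e^(-4t), v(t) = c_2e^(-4t)

Coefficient matrix A = [[-1, 9], [0, -4]].
Characteristic polynomial det(A - λI) = λ^2 + 5λ + 4 = 0.
Eigenvalues λ = -1, -4.
For λ=-1: (A-λI) row 1 is [0, 9], so an eigenvector is (1, 0).
For λ=-4: (A-λI) row 1 is [3, 9], so an eigenvector is (-3, 1).
General solution: c_1e^(-t)(1,0) + c_2e^(-4t)(-3,1).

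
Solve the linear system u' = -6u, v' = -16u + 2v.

u(t) = -C_1e^(-6t), v(t) = -2C_1e^(-6t) - C_2e^(2t)

Coefficient matrix A = [[-6, 0], [-16, 2]].
Characteristic polynomial det(A - λI) = λ^2 + 4λ - 12 = 0.
Eigenvalues λ = -6, 2.
For λ=-6: (A-λI) row 2 is [-16, 8], so an eigenvector is (-1, -2).
For λ=2: (A-λI) row 1 is [-8, 0], so an eigenvector is (0, -1).
General solution: C_1e^(-6t)(-1,-2) + C_2e^(2t)(0,-1).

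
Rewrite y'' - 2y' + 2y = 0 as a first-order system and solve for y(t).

Let x_1 = y, x_2 = y'. Then x_1' = x_2 and x_2' = -2x_1 + 2x_2.
A = [[0,1],[-2,2]]; det(A-λI) = λ^2 - 2λ + 2.
Eigenvalues λ = 1 ± i.

y(t) = K_1e^(t)cos(t) + K_2e^(t)sin(t)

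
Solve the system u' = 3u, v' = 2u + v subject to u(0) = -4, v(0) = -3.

u(t) = -4e^(3t), v(t) = -4e^(3t) + e^(t)

Coefficient matrix A = [[3, 0], [2, 1]].
Characteristic polynomial det(A - λI) = λ^2 - 4λ + 3 = 0.
Eigenvalues λ = 1, 3.
For λ=1: (A-λI) row 1 is [2, 0], so an eigenvector is (0, 1).
For λ=3: (A-λI) row 2 is [2, -2], so an eigenvector is (-1, -1).
General solution: K_1e^(t)(0,1) + K_2e^(3t)(-1,-1).
Applying u(0)=-4, v(0)=-3 gives K_1=1, K_2=4.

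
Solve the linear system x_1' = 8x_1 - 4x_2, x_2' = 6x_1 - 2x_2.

Coefficient matrix A = [[8, -4], [6, -2]].
Characteristic polynomial det(A - λI) = λ^2 - 6λ + 8 = 0.
Eigenvalues λ = 4, 2.
For λ=4: (A-λI) row 1 is [4, -4], so an eigenvector is (-1, -1).
For λ=2: (A-λI) row 1 is [6, -4], so an eigenvector is (2, 3).
General solution: K_1e^(4t)(-1,-1) + K_2e^(2t)(2,3).

x_1(t) = -K_1e^(4t) + 2K_2e^(2t), x_2(t) = -K_1e^(4t) + 3K_2e^(2t)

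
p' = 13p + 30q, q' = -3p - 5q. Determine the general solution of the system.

Coefficient matrix A = [[13, 30], [-3, -5]].
Characteristic polynomial det(A - λI) = λ^2 - 8λ + 25 = 0.
Eigenvalues λ = 4 ± 3i (complex conjugate pair).
For λ=4+3i: an eigenvector is (-1,0) - i(-3,1) = (-1 + 3i, 0 - i).
A real fundamental pair from Re and Im of e^((4+3i)t)v: X_1 = e^(4t)(cos(3t)·(-1,0) + sin(3t)·(-3,1)), X_2 = e^(4t)(sin(3t)·(-1,0) - cos(3t)·(-3,1)).
General solution: K_1X_1 + K_2X_2.

p(t) = -3K_1e^(4t)sin(3t) - K_1e^(4t)cos(3t) - K_2e^(4t)sin(3t) + 3K_2e^(4t)cos(3t), q(t) = K_1e^(4t)sin(3t) - K_2e^(4t)cos(3t)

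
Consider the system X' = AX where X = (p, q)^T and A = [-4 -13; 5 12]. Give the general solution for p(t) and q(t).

p(t) = 3c_1e^(4t)sin(t) - 2c_1e^(4t)cos(t) - 2c_2e^(4t)sin(t) - 3c_2e^(4t)cos(t), q(t) = -2c_1e^(4t)sin(t) + c_1e^(4t)cos(t) + c_2e^(4t)sin(t) + 2c_2e^(4t)cos(t)

Coefficient matrix A = [[-4, -13], [5, 12]].
Characteristic polynomial det(A - λI) = λ^2 - 8λ + 17 = 0.
Eigenvalues λ = 4 ± i (complex conjugate pair).
For λ=4+i: an eigenvector is (-2,1) - i(3,-2) = (-2 - 3i, 1 + 2i).
A real fundamental pair from Re and Im of e^((4+i)t)v: X_1 = e^(4t)(cos(t)·(-2,1) + sin(t)·(3,-2)), X_2 = e^(4t)(sin(t)·(-2,1) - cos(t)·(3,-2)).
General solution: c_1X_1 + c_2X_2.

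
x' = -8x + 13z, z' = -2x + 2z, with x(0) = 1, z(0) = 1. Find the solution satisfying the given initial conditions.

x(t) = 8e^(-3t)sin(t) + e^(-3t)cos(t), z(t) = 3e^(-3t)sin(t) + e^(-3t)cos(t)

Coefficient matrix A = [[-8, 13], [-2, 2]].
Characteristic polynomial det(A - λI) = λ^2 + 6λ + 10 = 0.
Eigenvalues λ = -3 ± i (complex conjugate pair).
For λ=-3+i: an eigenvector is (3,1) - i(-2,-1) = (3 + 2i, 1 + i).
A real fundamental pair from Re and Im of e^((-3+i)t)v: X_1 = e^(-3t)(cos(t)·(3,1) + sin(t)·(-2,-1)), X_2 = e^(-3t)(sin(t)·(3,1) - cos(t)·(-2,-1)).
General solution: K_1X_1 + K_2X_2.
Applying x(0)=1, z(0)=1 gives K_1=-1, K_2=2.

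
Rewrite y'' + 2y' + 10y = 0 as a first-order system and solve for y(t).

Let x_1 = y, x_2 = y'. Then x_1' = x_2 and x_2' = -10x_1 - 2x_2.
A = [[0,1],[-10,-2]]; det(A-λI) = λ^2 + 2λ + 10.
Eigenvalues λ = -1 ± 3i.

y(t) = K_1e^(-t)cos(3t) + K_2e^(-t)sin(3t)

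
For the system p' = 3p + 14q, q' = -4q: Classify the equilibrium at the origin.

A = [[3,14],[0,-4]]; det(A-λI) = λ^2 + λ - 12.
λ = 3, -4: opposite signs.

saddle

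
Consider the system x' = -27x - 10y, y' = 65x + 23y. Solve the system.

x(t) = -C_1e^(-2t)sin(5t) - C_1e^(-2t)cos(5t) - C_2e^(-2t)sin(5t) + C_2e^(-2t)cos(5t), y(t) = 2C_1e^(-2t)sin(5t) + 3C_1e^(-2t)cos(5t) + 3C_2e^(-2t)sin(5t) - 2C_2e^(-2t)cos(5t)

Coefficient matrix A = [[-27, -10], [65, 23]].
Characteristic polynomial det(A - λI) = λ^2 + 4λ + 29 = 0.
Eigenvalues λ = -2 ± 5i (complex conjugate pair).
For λ=-2+5i: an eigenvector is (-1,3) - i(-1,2) = (-1 + i, 3 - 2i).
A real fundamental pair from Re and Im of e^((-2+5i)t)v: X_1 = e^(-2t)(cos(5t)·(-1,3) + sin(5t)·(-1,2)), X_2 = e^(-2t)(sin(5t)·(-1,3) - cos(5t)·(-1,2)).
General solution: C_1X_1 + C_2X_2.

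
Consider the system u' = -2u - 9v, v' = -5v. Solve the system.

Coefficient matrix A = [[-2, -9], [0, -5]].
Characteristic polynomial det(A - λI) = λ^2 + 7λ + 10 = 0.
Eigenvalues λ = -5, -2.
For λ=-5: (A-λI) row 1 is [3, -9], so an eigenvector is (3, 1).
For λ=-2: (A-λI) row 1 is [0, -9], so an eigenvector is (1, 0).
General solution: C_1e^(-5t)(3,1) + C_2e^(-2t)(1,0).

u(t) = 3C_1e^(-5t) + C_2e^(-2t), v(t) = C_1e^(-5t)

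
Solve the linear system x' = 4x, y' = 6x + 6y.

x(t) = C_2e^(4t), y(t) = C_1e^(6t) - 3C_2e^(4t)

Coefficient matrix A = [[4, 0], [6, 6]].
Characteristic polynomial det(A - λI) = λ^2 - 10λ + 24 = 0.
Eigenvalues λ = 6, 4.
For λ=6: (A-λI) row 1 is [-2, 0], so an eigenvector is (0, 1).
For λ=4: (A-λI) row 2 is [6, 2], so an eigenvector is (1, -3).
General solution: C_1e^(6t)(0,1) + C_2e^(4t)(1,-3).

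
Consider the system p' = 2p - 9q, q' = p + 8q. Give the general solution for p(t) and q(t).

p(t) = -3K_1e^(5t) - 3K_2te^(5t) + K_2e^(5t), q(t) = K_1e^(5t) + K_2te^(5t)

Coefficient matrix A = [[2, -9], [1, 8]].
Characteristic polynomial det(A - λI) = λ^2 - 10λ + 25 = 0.
Single eigenvalue λ = 5 with algebraic multiplicity 2.
Eigenvector v = (-3,1); generalized eigenvector w with (A-λI)w=v is (1,0).
General solution: e^(5t)[K_1·v + K_2·(t·v + w)].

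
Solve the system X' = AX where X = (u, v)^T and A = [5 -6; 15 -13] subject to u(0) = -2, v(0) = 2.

u(t) = -10e^(-4t)sin(3t) - 2e^(-4t)cos(3t), v(t) = -16e^(-4t)sin(3t) + 2e^(-4t)cos(3t)

Coefficient matrix A = [[5, -6], [15, -13]].
Characteristic polynomial det(A - λI) = λ^2 + 8λ + 25 = 0.
Eigenvalues λ = -4 ± 3i (complex conjugate pair).
For λ=-4+3i: an eigenvector is (1,1) - i(1,2) = (1 - i, 1 - 2i).
A real fundamental pair from Re and Im of e^((-4+3i)t)v: X_1 = e^(-4t)(cos(3t)·(1,1) + sin(3t)·(1,2)), X_2 = e^(-4t)(sin(3t)·(1,1) - cos(3t)·(1,2)).
General solution: c_1X_1 + c_2X_2.
Applying u(0)=-2, v(0)=2 gives c_1=-6, c_2=-4.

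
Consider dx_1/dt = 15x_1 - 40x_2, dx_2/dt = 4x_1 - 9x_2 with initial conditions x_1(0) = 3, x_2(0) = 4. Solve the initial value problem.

x_1(t) = -31e^(3t)sin(4t) + 3e^(3t)cos(4t), x_2(t) = -9e^(3t)sin(4t) + 4e^(3t)cos(4t)

Coefficient matrix A = [[15, -40], [4, -9]].
Characteristic polynomial det(A - λI) = λ^2 - 6λ + 25 = 0.
Eigenvalues λ = 3 ± 4i (complex conjugate pair).
For λ=3+4i: an eigenvector is (3,1) - i(-1,0) = (3 + i, 1).
A real fundamental pair from Re and Im of e^((3+4i)t)v: X_1 = e^(3t)(cos(4t)·(3,1) + sin(4t)·(-1,0)), X_2 = e^(3t)(sin(4t)·(3,1) - cos(4t)·(-1,0)).
General solution: c_1X_1 + c_2X_2.
Applying x_1(0)=3, x_2(0)=4 gives c_1=4, c_2=-9.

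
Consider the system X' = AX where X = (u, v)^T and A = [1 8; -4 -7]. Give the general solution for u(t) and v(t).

u(t) = c_1e^(-3t)sin(4t) + c_1e^(-3t)cos(4t) + c_2e^(-3t)sin(4t) - c_2e^(-3t)cos(4t), v(t) = -c_1e^(-3t)sin(4t) + c_2e^(-3t)cos(4t)

Coefficient matrix A = [[1, 8], [-4, -7]].
Characteristic polynomial det(A - λI) = λ^2 + 6λ + 25 = 0.
Eigenvalues λ = -3 ± 4i (complex conjugate pair).
For λ=-3+4i: an eigenvector is (1,0) - i(1,-1) = (1 - i, 0 + i).
A real fundamental pair from Re and Im of e^((-3+4i)t)v: X_1 = e^(-3t)(cos(4t)·(1,0) + sin(4t)·(1,-1)), X_2 = e^(-3t)(sin(4t)·(1,0) - cos(4t)·(1,-1)).
General solution: c_1X_1 + c_2X_2.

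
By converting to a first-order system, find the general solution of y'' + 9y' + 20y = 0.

y(t) = c_1e^(-4t) + c_2e^(-5t)

Let x_1 = y, x_2 = y'. Then x_1' = x_2 and x_2' = -20x_1 - 9x_2.
A = [[0,1],[-20,-9]]; det(A-λI) = λ^2 + 9λ + 20.
Eigenvalues λ = -4, -5 with eigenvectors (1,-4), (1,-5).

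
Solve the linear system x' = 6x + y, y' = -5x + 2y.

Coefficient matrix A = [[6, 1], [-5, 2]].
Characteristic polynomial det(A - λI) = λ^2 - 8λ + 17 = 0.
Eigenvalues λ = 4 ± i (complex conjugate pair).
For λ=4+i: an eigenvector is (0,-1) - i(-1,2) = (0 + i, -1 - 2i).
A real fundamental pair from Re and Im of e^((4+i)t)v: X_1 = e^(4t)(cos(t)·(0,-1) + sin(t)·(-1,2)), X_2 = e^(4t)(sin(t)·(0,-1) - cos(t)·(-1,2)).
General solution: K_1X_1 + K_2X_2.

x(t) = -K_1e^(4t)sin(t) + K_2e^(4t)cos(t), y(t) = 2K_1e^(4t)sin(t) - K_1e^(4t)cos(t) - K_2e^(4t)sin(t) - 2K_2e^(4t)cos(t)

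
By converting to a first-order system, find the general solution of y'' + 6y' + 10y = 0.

Let x_1 = y, x_2 = y'. Then x_1' = x_2 and x_2' = -10x_1 - 6x_2.
A = [[0,1],[-10,-6]]; det(A-λI) = λ^2 + 6λ + 10.
Eigenvalues λ = -3 ± i.

y(t) = c_1e^(-3t)cos(t) + c_2e^(-3t)sin(t)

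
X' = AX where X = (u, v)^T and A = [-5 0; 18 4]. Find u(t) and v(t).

u(t) = -K_2e^(-5t), v(t) = K_1e^(4t) + 2K_2e^(-5t)

Coefficient matrix A = [[-5, 0], [18, 4]].
Characteristic polynomial det(A - λI) = λ^2 + λ - 20 = 0.
Eigenvalues λ = 4, -5.
For λ=4: (A-λI) row 1 is [-9, 0], so an eigenvector is (0, 1).
For λ=-5: (A-λI) row 2 is [18, 9], so an eigenvector is (-1, 2).
General solution: K_1e^(4t)(0,1) + K_2e^(-5t)(-1,2).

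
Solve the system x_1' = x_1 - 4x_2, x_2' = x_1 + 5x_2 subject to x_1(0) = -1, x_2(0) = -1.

x_1(t) = 6te^(3t) - e^(3t), x_2(t) = -3te^(3t) - e^(3t)

Coefficient matrix A = [[1, -4], [1, 5]].
Characteristic polynomial det(A - λI) = λ^2 - 6λ + 9 = 0.
Single eigenvalue λ = 3 with algebraic multiplicity 2.
Eigenvector v = (2,-1); generalized eigenvector w with (A-λI)w=v is (-1,0).
General solution: e^(3t)[C_1·v + C_2·(t·v + w)].
Applying x_1(0)=-1, x_2(0)=-1 gives C_1=1, C_2=3.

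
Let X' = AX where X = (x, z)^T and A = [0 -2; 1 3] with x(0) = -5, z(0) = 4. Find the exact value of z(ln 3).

30

A = [[0,-2],[1,3]]; eigenvalues λ = 2, 1.
Eigenvectors: (1,-1) for λ=2, (-2,1) for λ=1.
From the initial condition, c_1 = -3, c_2 = 1.
z(ln 3) = (-3)(3^2)(-1) + (1)(3^1)(1) = 30.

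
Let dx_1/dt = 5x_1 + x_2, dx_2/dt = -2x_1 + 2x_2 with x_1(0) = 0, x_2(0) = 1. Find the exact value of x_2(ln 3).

A = [[5,1],[-2,2]]; eigenvalues λ = 4, 3.
Eigenvectors: (1,-1) for λ=4, (1,-2) for λ=3.
From the initial condition, c_1 = 1, c_2 = -1.
x_2(ln 3) = (1)(3^4)(-1) + (-1)(3^3)(-2) = -27.

-27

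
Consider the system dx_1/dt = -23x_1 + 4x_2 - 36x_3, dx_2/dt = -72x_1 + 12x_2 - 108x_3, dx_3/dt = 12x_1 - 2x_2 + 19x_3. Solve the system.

x_1(t) = -3c_1e^(t) + 4c_2e^(4t) - 2c_3e^(3t), x_2(t) = 9c_2e^(4t) - 4c_3e^(3t), x_3(t) = 2c_1e^(t) - 2c_2e^(4t) + c_3e^(3t)

Coefficient matrix A = [[-23, 4, -36], [-72, 12, -108], [12, -2, 19]].
det(A - λI) = 0 gives eigenvalues λ = 1, 4, 3.
For λ=1: eigenvector (-3,0,2).
For λ=4: eigenvector (4,9,-2).
For λ=3: eigenvector (-2,-4,1).
General solution: c_1e^(t)(-3,0,2) + c_2e^(4t)(4,9,-2) + c_3e^(3t)(-2,-4,1).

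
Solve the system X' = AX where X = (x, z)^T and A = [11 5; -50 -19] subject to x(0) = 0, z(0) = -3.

x(t) = -3e^(-4t)sin(5t), z(t) = 9e^(-4t)sin(5t) - 3e^(-4t)cos(5t)

Coefficient matrix A = [[11, 5], [-50, -19]].
Characteristic polynomial det(A - λI) = λ^2 + 8λ + 41 = 0.
Eigenvalues λ = -4 ± 5i (complex conjugate pair).
For λ=-4+5i: an eigenvector is (-1,3) - i(0,1) = (-1, 3 - i).
A real fundamental pair from Re and Im of e^((-4+5i)t)v: X_1 = e^(-4t)(cos(5t)·(-1,3) + sin(5t)·(0,1)), X_2 = e^(-4t)(sin(5t)·(-1,3) - cos(5t)·(0,1)).
General solution: c_1X_1 + c_2X_2.
Applying x(0)=0, z(0)=-3 gives c_1=0, c_2=3.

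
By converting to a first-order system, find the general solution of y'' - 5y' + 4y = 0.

y(t) = C_1e^(t) + C_2e^(4t)

Let x_1 = y, x_2 = y'. Then x_1' = x_2 and x_2' = -4x_1 + 5x_2.
A = [[0,1],[-4,5]]; det(A-λI) = λ^2 - 5λ + 4.
Eigenvalues λ = 1, 4 with eigenvectors (1,1), (1,4).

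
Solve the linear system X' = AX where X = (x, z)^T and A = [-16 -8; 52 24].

Coefficient matrix A = [[-16, -8], [52, 24]].
Characteristic polynomial det(A - λI) = λ^2 - 8λ + 32 = 0.
Eigenvalues λ = 4 ± 4i (complex conjugate pair).
For λ=4+4i: an eigenvector is (-1,2) - i(1,-3) = (-1 - i, 2 + 3i).
A real fundamental pair from Re and Im of e^((4+4i)t)v: X_1 = e^(4t)(cos(4t)·(-1,2) + sin(4t)·(1,-3)), X_2 = e^(4t)(sin(4t)·(-1,2) - cos(4t)·(1,-3)).
General solution: c_1X_1 + c_2X_2.

x(t) = c_1e^(4t)sin(4t) - c_1e^(4t)cos(4t) - c_2e^(4t)sin(4t) - c_2e^(4t)cos(4t), z(t) = -3c_1e^(4t)sin(4t) + 2c_1e^(4t)cos(4t) + 2c_2e^(4t)sin(4t) + 3c_2e^(4t)cos(4t)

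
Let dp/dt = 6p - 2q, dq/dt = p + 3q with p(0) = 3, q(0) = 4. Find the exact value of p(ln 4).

A = [[6,-2],[1,3]]; eigenvalues λ = 4, 5.
Eigenvectors: (1,1) for λ=4, (-2,-1) for λ=5.
From the initial condition, c_1 = 5, c_2 = 1.
p(ln 4) = (5)(4^4)(1) + (1)(4^5)(-2) = -768.

-768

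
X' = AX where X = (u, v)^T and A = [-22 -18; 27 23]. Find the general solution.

u(t) = -K_1e^(-4t) - 2K_2e^(5t), v(t) = K_1e^(-4t) + 3K_2e^(5t)

Coefficient matrix A = [[-22, -18], [27, 23]].
Characteristic polynomial det(A - λI) = λ^2 - λ - 20 = 0.
Eigenvalues λ = -4, 5.
For λ=-4: (A-λI) row 1 is [-18, -18], so an eigenvector is (-1, 1).
For λ=5: (A-λI) row 1 is [-27, -18], so an eigenvector is (-2, 3).
General solution: K_1e^(-4t)(-1,1) + K_2e^(5t)(-2,3).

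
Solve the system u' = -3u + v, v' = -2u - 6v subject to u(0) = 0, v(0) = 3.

u(t) = 3e^(-4t) - 3e^(-5t), v(t) = -3e^(-4t) + 6e^(-5t)

Coefficient matrix A = [[-3, 1], [-2, -6]].
Characteristic polynomial det(A - λI) = λ^2 + 9λ + 20 = 0.
Eigenvalues λ = -4, -5.
For λ=-4: (A-λI) row 1 is [1, 1], so an eigenvector is (-1, 1).
For λ=-5: (A-λI) row 1 is [2, 1], so an eigenvector is (1, -2).
General solution: c_1e^(-4t)(-1,1) + c_2e^(-5t)(1,-2).
Applying u(0)=0, v(0)=3 gives c_1=-3, c_2=-3.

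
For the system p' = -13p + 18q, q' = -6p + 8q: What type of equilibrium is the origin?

A = [[-13,18],[-6,8]]; det(A-λI) = λ^2 + 5λ + 4.
λ = -4, -1: both negative.

stable node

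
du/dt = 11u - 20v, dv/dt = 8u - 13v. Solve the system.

u(t) = -C_1e^(-t)sin(4t) - 2C_1e^(-t)cos(4t) - 2C_2e^(-t)sin(4t) + C_2e^(-t)cos(4t), v(t) = -C_1e^(-t)sin(4t) - C_1e^(-t)cos(4t) - C_2e^(-t)sin(4t) + C_2e^(-t)cos(4t)

Coefficient matrix A = [[11, -20], [8, -13]].
Characteristic polynomial det(A - λI) = λ^2 + 2λ + 17 = 0.
Eigenvalues λ = -1 ± 4i (complex conjugate pair).
For λ=-1+4i: an eigenvector is (-2,-1) - i(-1,-1) = (-2 + i, -1 + i).
A real fundamental pair from Re and Im of e^((-1+4i)t)v: X_1 = e^(-t)(cos(4t)·(-2,-1) + sin(4t)·(-1,-1)), X_2 = e^(-t)(sin(4t)·(-2,-1) - cos(4t)·(-1,-1)).
General solution: C_1X_1 + C_2X_2.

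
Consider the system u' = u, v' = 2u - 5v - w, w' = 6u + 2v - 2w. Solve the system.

u(t) = c_1e^(t), v(t) = c_2e^(-4t) - c_3e^(-3t), w(t) = 2c_1e^(t) - c_2e^(-4t) + 2c_3e^(-3t)

Coefficient matrix A = [[1, 0, 0], [2, -5, -1], [6, 2, -2]].
det(A - λI) = 0 gives eigenvalues λ = 1, -4, -3.
For λ=1: eigenvector (1,0,2).
For λ=-4: eigenvector (0,1,-1).
For λ=-3: eigenvector (0,-1,2).
General solution: c_1e^(t)(1,0,2) + c_2e^(-4t)(0,1,-1) + c_3e^(-3t)(0,-1,2).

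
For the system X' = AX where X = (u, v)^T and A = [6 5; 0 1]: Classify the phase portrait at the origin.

A = [[6,5],[0,1]]; det(A-λI) = λ^2 - 7λ + 6.
λ = 1, 6: both positive.

unstable node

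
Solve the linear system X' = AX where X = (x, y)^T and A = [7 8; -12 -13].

x(t) = 2C_1e^(-5t) + C_2e^(-t), y(t) = -3C_1e^(-5t) - C_2e^(-t)

Coefficient matrix A = [[7, 8], [-12, -13]].
Characteristic polynomial det(A - λI) = λ^2 + 6λ + 5 = 0.
Eigenvalues λ = -5, -1.
For λ=-5: (A-λI) row 1 is [12, 8], so an eigenvector is (2, -3).
For λ=-1: (A-λI) row 1 is [8, 8], so an eigenvector is (1, -1).
General solution: C_1e^(-5t)(2,-3) + C_2e^(-t)(1,-1).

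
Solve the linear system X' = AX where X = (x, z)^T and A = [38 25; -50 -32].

Coefficient matrix A = [[38, 25], [-50, -32]].
Characteristic polynomial det(A - λI) = λ^2 - 6λ + 34 = 0.
Eigenvalues λ = 3 ± 5i (complex conjugate pair).
For λ=3+5i: an eigenvector is (2,-3) - i(-1,1) = (2 + i, -3 - i).
A real fundamental pair from Re and Im of e^((3+5i)t)v: X_1 = e^(3t)(cos(5t)·(2,-3) + sin(5t)·(-1,1)), X_2 = e^(3t)(sin(5t)·(2,-3) - cos(5t)·(-1,1)).
General solution: c_1X_1 + c_2X_2.

x(t) = -c_1e^(3t)sin(5t) + 2c_1e^(3t)cos(5t) + 2c_2e^(3t)sin(5t) + c_2e^(3t)cos(5t), z(t) = c_1e^(3t)sin(5t) - 3c_1e^(3t)cos(5t) - 3c_2e^(3t)sin(5t) - c_2e^(3t)cos(5t)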